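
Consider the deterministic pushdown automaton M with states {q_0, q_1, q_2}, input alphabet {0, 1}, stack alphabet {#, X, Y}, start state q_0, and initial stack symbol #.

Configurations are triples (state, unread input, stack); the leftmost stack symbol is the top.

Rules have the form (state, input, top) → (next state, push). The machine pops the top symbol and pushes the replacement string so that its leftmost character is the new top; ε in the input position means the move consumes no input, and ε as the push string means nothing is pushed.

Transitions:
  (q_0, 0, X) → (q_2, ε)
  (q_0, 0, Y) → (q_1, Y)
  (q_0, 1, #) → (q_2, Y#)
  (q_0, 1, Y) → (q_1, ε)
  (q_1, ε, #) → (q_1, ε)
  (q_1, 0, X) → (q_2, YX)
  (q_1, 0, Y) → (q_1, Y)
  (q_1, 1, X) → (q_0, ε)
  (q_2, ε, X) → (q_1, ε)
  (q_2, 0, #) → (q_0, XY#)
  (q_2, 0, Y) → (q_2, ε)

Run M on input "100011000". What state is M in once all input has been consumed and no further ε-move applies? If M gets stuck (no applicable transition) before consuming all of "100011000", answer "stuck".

(q_0, 100011000, #) ⊢ (q_2, 00011000, Y#) ⊢ (q_2, 0011000, #) ⊢ (q_0, 011000, XY#) ⊢ (q_2, 11000, Y#)
No transition for (q_2, 1, top Y); M blocks with input 11000 remaining.

stuck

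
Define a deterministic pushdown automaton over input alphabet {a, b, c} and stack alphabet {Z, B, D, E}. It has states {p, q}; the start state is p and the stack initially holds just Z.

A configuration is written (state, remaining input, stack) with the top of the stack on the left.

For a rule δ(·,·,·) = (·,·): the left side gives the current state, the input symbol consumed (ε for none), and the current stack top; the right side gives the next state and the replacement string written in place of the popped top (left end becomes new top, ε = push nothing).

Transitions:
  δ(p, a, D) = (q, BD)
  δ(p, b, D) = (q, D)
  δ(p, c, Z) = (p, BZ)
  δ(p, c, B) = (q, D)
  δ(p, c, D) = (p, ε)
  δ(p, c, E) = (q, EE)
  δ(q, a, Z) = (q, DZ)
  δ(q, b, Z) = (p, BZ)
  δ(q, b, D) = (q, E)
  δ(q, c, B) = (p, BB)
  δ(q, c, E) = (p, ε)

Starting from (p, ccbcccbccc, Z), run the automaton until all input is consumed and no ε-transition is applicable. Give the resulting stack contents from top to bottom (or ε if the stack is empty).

(p, ccbcccbccc, Z)
  read c, top Z: go to p, push BZ → (p, cbcccbccc, BZ)
  read c, top B: go to q, push D → (q, bcccbccc, DZ)
  read b, top D: go to q, push E → (q, cccbccc, EZ)
  read c, top E: go to p, push ε → (p, ccbccc, Z)
  read c, top Z: go to p, push BZ → (p, cbccc, BZ)
  read c, top B: go to q, push D → (q, bccc, DZ)
  read b, top D: go to q, push E → (q, ccc, EZ)
  read c, top E: go to p, push ε → (p, cc, Z)
  read c, top Z: go to p, push BZ → (p, c, BZ)
  read c, top B: go to q, push D → (q, ε, DZ)
All input consumed in state q with stack DZ.

DZ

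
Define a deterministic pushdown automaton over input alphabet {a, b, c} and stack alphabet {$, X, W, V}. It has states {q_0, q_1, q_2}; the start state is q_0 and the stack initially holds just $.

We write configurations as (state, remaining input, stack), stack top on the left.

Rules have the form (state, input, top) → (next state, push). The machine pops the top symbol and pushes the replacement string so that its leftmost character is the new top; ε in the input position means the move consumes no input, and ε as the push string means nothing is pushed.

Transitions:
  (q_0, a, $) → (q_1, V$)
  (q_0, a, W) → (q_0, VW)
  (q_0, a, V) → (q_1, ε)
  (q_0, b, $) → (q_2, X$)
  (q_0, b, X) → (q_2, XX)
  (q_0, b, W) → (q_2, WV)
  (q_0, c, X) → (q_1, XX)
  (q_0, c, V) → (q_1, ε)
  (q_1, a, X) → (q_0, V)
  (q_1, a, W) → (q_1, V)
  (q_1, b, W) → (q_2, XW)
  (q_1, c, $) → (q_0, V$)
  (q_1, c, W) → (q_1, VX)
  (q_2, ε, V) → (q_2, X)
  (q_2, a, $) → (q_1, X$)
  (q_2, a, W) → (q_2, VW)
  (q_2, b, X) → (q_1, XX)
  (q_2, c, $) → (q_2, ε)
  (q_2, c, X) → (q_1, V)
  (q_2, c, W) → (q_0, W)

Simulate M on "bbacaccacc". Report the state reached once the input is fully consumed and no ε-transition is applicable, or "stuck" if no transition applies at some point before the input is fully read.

(q_0, bbacaccacc, $)
  read b, top $: go to q_2, push X$ → (q_2, bacaccacc, X$)
  read b, top X: go to q_1, push XX → (q_1, acaccacc, XX$)
  read a, top X: go to q_0, push V → (q_0, caccacc, VX$)
  read c, top V: go to q_1, push ε → (q_1, accacc, X$)
  read a, top X: go to q_0, push V → (q_0, ccacc, V$)
  read c, top V: go to q_1, push ε → (q_1, cacc, $)
  read c, top $: go to q_0, push V$ → (q_0, acc, V$)
  read a, top V: go to q_1, push ε → (q_1, cc, $)
  read c, top $: go to q_0, push V$ → (q_0, c, V$)
  read c, top V: go to q_1, push ε → (q_1, ε, $)
All input consumed; M is in state q_1.

q_1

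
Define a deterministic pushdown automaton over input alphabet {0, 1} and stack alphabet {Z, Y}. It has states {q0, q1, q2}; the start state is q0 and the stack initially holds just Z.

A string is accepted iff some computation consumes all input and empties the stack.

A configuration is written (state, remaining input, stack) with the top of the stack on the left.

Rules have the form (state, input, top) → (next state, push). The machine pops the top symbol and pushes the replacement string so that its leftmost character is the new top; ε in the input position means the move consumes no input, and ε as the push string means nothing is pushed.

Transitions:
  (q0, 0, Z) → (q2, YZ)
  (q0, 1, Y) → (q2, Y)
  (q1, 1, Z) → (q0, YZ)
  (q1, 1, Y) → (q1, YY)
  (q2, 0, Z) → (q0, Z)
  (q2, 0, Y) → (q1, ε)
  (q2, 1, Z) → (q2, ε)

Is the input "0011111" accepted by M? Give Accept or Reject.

Reject

(q0, 0011111, Z)
  read 0, top Z: go to q2, push YZ → (q2, 011111, YZ)
  read 0, top Y: go to q1, push ε → (q1, 11111, Z)
  read 1, top Z: go to q0, push YZ → (q0, 1111, YZ)
  read 1, top Y: go to q2, push Y → (q2, 111, YZ)
No transition applies at (q2, 111, YZ); input not fully consumed.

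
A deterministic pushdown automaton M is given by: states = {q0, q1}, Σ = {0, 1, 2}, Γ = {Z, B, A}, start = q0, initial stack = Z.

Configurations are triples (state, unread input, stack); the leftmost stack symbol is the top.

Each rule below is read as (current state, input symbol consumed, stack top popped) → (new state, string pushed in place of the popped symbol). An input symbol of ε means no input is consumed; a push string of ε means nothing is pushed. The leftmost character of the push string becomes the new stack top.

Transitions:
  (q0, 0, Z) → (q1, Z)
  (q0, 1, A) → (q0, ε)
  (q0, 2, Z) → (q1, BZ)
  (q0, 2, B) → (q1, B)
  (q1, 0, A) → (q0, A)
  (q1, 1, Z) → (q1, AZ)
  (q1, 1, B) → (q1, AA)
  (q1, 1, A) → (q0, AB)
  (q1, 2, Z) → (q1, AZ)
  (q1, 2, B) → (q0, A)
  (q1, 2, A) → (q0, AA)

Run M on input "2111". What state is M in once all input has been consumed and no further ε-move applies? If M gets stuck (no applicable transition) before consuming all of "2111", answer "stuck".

(q0, 2111, Z)
  read 2, top Z: go to q1, push BZ → (q1, 111, BZ)
  read 1, top B: go to q1, push AA → (q1, 11, AAZ)
  read 1, top A: go to q0, push AB → (q0, 1, ABAZ)
  read 1, top A: go to q0, push ε → (q0, ε, BAZ)
All input consumed; M is in state q0.

q0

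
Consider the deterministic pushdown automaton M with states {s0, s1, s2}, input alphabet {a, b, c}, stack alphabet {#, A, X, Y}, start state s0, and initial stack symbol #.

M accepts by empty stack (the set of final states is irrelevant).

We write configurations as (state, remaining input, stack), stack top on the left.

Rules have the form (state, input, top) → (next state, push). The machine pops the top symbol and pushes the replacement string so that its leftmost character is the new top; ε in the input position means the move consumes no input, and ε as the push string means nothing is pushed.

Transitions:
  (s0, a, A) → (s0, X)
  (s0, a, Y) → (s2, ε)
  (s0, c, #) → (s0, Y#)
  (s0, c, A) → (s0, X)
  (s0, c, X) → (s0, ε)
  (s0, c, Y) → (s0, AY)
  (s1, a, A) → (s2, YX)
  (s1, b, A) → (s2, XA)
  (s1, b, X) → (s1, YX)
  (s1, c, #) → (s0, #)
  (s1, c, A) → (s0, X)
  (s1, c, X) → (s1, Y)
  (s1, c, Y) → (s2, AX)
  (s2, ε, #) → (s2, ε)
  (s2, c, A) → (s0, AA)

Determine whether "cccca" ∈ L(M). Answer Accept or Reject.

Accept

(s0, cccca, #)
  read c, top #: go to s0, push Y# → (s0, ccca, Y#)
  read c, top Y: go to s0, push AY → (s0, cca, AY#)
  read c, top A: go to s0, push X → (s0, ca, XY#)
  read c, top X: go to s0, push ε → (s0, a, Y#)
  read a, top Y: go to s2, push ε → (s2, ε, #)
  ε-move, top #: go to s2, push ε → (s2, ε, ε)
All input consumed and the stack is empty.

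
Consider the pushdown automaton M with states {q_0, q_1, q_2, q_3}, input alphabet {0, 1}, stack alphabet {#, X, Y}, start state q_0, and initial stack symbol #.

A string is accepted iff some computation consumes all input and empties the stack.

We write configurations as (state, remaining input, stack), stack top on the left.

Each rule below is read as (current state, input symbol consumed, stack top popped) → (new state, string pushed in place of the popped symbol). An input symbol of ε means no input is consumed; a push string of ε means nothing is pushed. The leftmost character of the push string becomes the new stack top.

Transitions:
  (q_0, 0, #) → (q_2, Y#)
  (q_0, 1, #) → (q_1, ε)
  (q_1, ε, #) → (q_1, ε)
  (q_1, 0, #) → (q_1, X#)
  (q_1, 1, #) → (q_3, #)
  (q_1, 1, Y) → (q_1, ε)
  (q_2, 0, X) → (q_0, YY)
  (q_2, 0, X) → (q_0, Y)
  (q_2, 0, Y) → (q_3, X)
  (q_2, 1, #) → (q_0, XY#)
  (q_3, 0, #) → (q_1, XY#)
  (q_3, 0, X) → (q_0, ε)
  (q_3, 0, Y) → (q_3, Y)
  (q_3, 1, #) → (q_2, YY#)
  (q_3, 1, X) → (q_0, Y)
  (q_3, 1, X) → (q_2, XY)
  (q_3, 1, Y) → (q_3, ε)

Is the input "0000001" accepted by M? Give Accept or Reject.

Accept

One accepting computation: (q_0, 0000001, #) ⊢ (q_2, 000001, Y#) ⊢ (q_3, 00001, X#) ⊢ (q_0, 0001, #) ⊢ (q_2, 001, Y#) ⊢ (q_3, 01, X#) ⊢ (q_0, 1, #) ⊢ (q_1, ε, ε)
All input consumed and the stack is empty.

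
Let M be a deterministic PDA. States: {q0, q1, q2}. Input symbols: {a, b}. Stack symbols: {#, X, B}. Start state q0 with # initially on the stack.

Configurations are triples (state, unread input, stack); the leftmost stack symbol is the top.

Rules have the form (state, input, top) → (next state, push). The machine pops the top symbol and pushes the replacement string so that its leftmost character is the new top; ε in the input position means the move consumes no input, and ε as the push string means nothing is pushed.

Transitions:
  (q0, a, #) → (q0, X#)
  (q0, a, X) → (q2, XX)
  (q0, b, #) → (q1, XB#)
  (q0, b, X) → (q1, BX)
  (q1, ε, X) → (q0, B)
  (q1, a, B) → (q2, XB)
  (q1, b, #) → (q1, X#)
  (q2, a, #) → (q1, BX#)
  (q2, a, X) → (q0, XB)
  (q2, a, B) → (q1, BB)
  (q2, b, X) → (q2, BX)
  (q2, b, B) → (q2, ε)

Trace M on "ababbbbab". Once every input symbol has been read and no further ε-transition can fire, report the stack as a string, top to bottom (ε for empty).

BXBBX#

(q0, ababbbbab, #) ⊢ (q0, babbbbab, X#) ⊢ (q1, abbbbab, BX#) ⊢ (q2, bbbbab, XBX#) ⊢ (q2, bbbab, BXBX#) ⊢ (q2, bbab, XBX#) ⊢ (q2, bab, BXBX#) ⊢ (q2, ab, XBX#) ⊢ (q0, b, XBBX#) ⊢ (q1, ε, BXBBX#)
All input consumed in state q1 with stack BXBBX#.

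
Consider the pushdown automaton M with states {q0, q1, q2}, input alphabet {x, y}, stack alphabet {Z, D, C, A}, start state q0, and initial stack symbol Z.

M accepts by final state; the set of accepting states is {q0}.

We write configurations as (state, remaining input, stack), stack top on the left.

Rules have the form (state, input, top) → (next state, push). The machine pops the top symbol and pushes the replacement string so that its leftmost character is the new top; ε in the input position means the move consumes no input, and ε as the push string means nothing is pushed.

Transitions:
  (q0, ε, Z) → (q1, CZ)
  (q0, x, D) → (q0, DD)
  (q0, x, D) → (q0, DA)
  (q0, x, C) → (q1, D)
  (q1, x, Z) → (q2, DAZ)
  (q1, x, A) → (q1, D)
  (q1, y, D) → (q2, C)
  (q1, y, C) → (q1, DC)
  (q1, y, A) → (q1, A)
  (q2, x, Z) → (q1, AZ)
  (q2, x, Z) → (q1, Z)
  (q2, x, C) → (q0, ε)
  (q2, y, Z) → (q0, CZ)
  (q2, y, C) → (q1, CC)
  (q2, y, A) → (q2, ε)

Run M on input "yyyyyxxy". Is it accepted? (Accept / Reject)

Reject

No computation consumes all input and reaches a final state.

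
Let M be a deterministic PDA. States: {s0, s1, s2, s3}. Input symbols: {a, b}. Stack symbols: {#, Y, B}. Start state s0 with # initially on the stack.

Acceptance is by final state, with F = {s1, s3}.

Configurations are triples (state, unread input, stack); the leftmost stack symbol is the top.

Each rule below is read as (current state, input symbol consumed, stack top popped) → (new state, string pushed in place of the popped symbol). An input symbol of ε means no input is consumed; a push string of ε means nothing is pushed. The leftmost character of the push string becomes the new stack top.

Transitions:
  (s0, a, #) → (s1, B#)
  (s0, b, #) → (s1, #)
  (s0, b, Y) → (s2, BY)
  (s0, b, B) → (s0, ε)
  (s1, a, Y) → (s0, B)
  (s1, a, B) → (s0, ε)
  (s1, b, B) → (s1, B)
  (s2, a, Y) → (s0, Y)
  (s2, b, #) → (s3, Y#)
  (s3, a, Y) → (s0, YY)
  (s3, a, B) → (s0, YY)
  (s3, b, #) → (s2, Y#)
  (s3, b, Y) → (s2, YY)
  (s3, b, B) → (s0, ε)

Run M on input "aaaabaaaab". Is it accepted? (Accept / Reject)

(s0, aaaabaaaab, #)
  read a, top #: go to s1, push B# → (s1, aaabaaaab, B#)
  read a, top B: go to s0, push ε → (s0, aabaaaab, #)
  read a, top #: go to s1, push B# → (s1, abaaaab, B#)
  read a, top B: go to s0, push ε → (s0, baaaab, #)
  read b, top #: go to s1, push # → (s1, aaaab, #)
No transition applies at (s1, aaaab, #); input not fully consumed.

Reject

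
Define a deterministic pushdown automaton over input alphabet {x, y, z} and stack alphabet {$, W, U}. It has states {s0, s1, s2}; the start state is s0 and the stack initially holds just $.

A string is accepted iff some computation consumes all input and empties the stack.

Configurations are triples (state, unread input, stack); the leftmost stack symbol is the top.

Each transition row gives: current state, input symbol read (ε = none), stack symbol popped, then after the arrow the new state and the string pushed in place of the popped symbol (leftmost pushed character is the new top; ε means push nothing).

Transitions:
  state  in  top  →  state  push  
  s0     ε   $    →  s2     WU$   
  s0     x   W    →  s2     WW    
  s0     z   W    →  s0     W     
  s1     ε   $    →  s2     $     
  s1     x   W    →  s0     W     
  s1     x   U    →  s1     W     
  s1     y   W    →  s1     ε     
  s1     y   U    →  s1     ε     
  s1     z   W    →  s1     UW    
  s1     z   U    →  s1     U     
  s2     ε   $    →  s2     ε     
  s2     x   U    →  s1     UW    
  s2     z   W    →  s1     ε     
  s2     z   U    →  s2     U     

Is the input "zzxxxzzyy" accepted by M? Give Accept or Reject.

(s0, zzxxxzzyy, $) ⊢ (s2, zzxxxzzyy, WU$) ⊢ (s1, zxxxzzyy, U$) ⊢ (s1, xxxzzyy, U$) ⊢ (s1, xxzzyy, W$) ⊢ (s0, xzzyy, W$) ⊢ (s2, zzyy, WW$) ⊢ (s1, zyy, W$) ⊢ (s1, yy, UW$) ⊢ (s1, y, W$) ⊢ (s1, ε, $) ⊢ (s2, ε, $) ⊢ (s2, ε, ε)
All input consumed and the stack is empty.

Accept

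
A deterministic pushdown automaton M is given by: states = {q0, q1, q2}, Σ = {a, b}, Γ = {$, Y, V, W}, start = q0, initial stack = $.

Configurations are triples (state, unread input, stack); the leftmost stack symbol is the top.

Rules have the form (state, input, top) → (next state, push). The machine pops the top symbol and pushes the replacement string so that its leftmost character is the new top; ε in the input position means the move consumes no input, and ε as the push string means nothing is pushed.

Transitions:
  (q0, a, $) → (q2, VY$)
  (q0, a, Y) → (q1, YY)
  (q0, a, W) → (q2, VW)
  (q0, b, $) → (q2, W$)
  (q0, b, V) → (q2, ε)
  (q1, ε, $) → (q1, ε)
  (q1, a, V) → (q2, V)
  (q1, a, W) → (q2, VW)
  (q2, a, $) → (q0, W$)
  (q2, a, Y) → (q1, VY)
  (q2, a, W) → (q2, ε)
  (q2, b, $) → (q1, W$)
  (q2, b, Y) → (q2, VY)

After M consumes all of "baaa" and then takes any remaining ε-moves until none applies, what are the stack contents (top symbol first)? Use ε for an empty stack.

(q0, baaa, $) ⊢ (q2, aaa, W$) ⊢ (q2, aa, $) ⊢ (q0, a, W$) ⊢ (q2, ε, VW$)
All input consumed in state q2 with stack VW$.

VW$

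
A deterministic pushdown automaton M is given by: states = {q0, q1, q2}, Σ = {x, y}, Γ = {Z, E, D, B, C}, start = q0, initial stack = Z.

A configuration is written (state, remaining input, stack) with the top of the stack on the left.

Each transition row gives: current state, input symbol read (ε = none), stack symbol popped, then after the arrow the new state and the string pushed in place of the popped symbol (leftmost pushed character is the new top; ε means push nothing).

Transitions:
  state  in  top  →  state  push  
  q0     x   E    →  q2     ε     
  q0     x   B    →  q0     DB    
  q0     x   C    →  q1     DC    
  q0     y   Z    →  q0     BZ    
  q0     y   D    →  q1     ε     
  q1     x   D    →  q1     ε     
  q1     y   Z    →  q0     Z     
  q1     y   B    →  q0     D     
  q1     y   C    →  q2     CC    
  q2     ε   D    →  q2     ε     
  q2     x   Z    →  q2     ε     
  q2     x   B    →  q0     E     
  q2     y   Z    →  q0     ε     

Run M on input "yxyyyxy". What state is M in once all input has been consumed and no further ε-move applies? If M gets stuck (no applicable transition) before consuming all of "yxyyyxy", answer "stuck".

stuck

(q0, yxyyyxy, Z)
  read y, top Z: go to q0, push BZ → (q0, xyyyxy, BZ)
  read x, top B: go to q0, push DB → (q0, yyyxy, DBZ)
  read y, top D: go to q1, push ε → (q1, yyxy, BZ)
  read y, top B: go to q0, push D → (q0, yxy, DZ)
  read y, top D: go to q1, push ε → (q1, xy, Z)
No transition for (q1, x, top Z); M blocks with input xy remaining.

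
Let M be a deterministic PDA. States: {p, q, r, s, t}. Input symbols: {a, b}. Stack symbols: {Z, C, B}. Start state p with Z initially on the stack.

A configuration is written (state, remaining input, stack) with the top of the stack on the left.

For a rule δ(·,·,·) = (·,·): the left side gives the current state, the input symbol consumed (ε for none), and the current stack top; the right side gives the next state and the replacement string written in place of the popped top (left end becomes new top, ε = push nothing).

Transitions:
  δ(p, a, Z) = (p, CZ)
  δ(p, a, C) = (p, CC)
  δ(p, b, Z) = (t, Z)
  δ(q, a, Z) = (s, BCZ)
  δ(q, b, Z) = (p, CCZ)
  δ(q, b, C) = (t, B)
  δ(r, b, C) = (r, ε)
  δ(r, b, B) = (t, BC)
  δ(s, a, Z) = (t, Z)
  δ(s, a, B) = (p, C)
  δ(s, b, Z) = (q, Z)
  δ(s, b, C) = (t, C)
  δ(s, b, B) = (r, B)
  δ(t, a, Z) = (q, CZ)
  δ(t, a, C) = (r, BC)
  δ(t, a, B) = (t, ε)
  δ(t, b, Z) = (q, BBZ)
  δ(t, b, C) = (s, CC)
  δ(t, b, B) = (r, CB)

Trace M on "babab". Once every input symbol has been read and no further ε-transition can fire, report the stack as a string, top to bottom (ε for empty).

BBZ

(p, babab, Z)
  read b, top Z: go to t, push Z → (t, abab, Z)
  read a, top Z: go to q, push CZ → (q, bab, CZ)
  read b, top C: go to t, push B → (t, ab, BZ)
  read a, top B: go to t, push ε → (t, b, Z)
  read b, top Z: go to q, push BBZ → (q, ε, BBZ)
All input consumed in state q with stack BBZ.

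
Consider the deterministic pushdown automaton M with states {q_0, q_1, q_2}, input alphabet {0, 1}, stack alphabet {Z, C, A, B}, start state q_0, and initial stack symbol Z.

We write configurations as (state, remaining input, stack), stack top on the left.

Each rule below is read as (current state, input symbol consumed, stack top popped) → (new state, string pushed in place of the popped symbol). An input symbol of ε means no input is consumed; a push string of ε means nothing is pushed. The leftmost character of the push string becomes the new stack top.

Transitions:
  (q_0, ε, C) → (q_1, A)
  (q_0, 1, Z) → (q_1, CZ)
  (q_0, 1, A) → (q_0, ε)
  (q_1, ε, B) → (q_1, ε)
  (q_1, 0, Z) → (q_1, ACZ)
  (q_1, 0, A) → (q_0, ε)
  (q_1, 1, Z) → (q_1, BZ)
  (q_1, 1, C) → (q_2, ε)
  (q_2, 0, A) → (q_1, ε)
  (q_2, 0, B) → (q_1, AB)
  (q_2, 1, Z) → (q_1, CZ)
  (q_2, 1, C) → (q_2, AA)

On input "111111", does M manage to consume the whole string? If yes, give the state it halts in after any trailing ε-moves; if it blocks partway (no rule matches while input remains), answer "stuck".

q_2

(q_0, 111111, Z)
  read 1, top Z: go to q_1, push CZ → (q_1, 11111, CZ)
  read 1, top C: go to q_2, push ε → (q_2, 1111, Z)
  read 1, top Z: go to q_1, push CZ → (q_1, 111, CZ)
  read 1, top C: go to q_2, push ε → (q_2, 11, Z)
  read 1, top Z: go to q_1, push CZ → (q_1, 1, CZ)
  read 1, top C: go to q_2, push ε → (q_2, ε, Z)
All input consumed; M is in state q_2.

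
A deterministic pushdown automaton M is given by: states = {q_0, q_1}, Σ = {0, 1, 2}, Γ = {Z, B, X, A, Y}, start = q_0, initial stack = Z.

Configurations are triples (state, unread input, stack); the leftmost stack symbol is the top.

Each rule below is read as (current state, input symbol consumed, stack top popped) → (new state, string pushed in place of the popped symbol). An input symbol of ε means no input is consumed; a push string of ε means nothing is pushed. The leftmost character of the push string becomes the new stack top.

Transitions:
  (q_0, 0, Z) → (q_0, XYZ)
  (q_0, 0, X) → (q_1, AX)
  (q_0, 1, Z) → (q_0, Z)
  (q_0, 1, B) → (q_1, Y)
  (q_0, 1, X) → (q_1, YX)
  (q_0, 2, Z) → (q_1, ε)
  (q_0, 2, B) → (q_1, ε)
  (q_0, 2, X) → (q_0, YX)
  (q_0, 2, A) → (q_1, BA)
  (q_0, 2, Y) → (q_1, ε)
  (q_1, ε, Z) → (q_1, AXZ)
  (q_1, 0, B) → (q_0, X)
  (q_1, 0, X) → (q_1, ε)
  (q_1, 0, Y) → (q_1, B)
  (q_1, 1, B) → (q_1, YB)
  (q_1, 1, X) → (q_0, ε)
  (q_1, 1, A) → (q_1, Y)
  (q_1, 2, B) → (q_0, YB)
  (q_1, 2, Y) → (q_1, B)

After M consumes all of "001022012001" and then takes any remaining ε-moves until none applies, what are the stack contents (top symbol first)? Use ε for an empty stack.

(q_0, 001022012001, Z)
  read 0, top Z: go to q_0, push XYZ → (q_0, 01022012001, XYZ)
  read 0, top X: go to q_1, push AX → (q_1, 1022012001, AXYZ)
  read 1, top A: go to q_1, push Y → (q_1, 022012001, YXYZ)
  read 0, top Y: go to q_1, push B → (q_1, 22012001, BXYZ)
  read 2, top B: go to q_0, push YB → (q_0, 2012001, YBXYZ)
  read 2, top Y: go to q_1, push ε → (q_1, 012001, BXYZ)
  read 0, top B: go to q_0, push X → (q_0, 12001, XXYZ)
  read 1, top X: go to q_1, push YX → (q_1, 2001, YXXYZ)
  read 2, top Y: go to q_1, push B → (q_1, 001, BXXYZ)
  read 0, top B: go to q_0, push X → (q_0, 01, XXXYZ)
  read 0, top X: go to q_1, push AX → (q_1, 1, AXXXYZ)
  read 1, top A: go to q_1, push Y → (q_1, ε, YXXXYZ)
All input consumed in state q_1 with stack YXXXYZ.

YXXXYZ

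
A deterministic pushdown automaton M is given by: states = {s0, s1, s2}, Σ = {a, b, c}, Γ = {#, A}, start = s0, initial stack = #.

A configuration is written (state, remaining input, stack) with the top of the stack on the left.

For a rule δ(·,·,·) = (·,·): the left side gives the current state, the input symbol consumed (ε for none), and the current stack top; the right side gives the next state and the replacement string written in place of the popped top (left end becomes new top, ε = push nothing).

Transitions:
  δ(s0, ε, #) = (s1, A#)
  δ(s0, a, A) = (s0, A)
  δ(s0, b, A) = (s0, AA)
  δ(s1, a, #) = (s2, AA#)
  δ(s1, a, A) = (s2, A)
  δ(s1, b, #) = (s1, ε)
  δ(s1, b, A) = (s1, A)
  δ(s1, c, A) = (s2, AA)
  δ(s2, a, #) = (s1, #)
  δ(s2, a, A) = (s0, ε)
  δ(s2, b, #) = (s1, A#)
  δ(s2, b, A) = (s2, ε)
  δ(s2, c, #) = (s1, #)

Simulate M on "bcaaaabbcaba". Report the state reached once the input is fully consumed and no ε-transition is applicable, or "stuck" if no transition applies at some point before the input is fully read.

stuck

(s0, bcaaaabbcaba, #) ⊢ (s1, bcaaaabbcaba, A#) ⊢ (s1, caaaabbcaba, A#) ⊢ (s2, aaaabbcaba, AA#) ⊢ (s0, aaabbcaba, A#) ⊢ (s0, aabbcaba, A#) ⊢ (s0, abbcaba, A#) ⊢ (s0, bbcaba, A#) ⊢ (s0, bcaba, AA#) ⊢ (s0, caba, AAA#)
No transition for (s0, c, top A); M blocks with input caba remaining.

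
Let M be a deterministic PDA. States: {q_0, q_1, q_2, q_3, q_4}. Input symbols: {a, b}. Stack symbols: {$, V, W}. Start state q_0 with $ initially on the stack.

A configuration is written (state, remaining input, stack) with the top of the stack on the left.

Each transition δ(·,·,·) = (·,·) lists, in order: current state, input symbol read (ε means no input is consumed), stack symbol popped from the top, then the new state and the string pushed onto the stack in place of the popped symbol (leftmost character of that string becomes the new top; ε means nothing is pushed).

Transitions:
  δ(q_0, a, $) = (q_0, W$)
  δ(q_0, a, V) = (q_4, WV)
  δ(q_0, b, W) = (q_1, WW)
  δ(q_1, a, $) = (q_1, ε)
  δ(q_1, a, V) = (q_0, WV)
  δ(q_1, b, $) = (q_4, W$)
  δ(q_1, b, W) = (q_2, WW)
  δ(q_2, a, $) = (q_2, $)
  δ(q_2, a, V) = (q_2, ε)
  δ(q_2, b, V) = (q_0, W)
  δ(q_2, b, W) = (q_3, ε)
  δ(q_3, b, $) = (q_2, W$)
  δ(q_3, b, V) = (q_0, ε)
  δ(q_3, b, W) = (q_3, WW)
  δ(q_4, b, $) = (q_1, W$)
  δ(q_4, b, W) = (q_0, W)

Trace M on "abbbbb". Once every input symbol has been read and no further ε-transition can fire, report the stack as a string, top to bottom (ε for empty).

(q_0, abbbbb, $)
  read a, top $: go to q_0, push W$ → (q_0, bbbbb, W$)
  read b, top W: go to q_1, push WW → (q_1, bbbb, WW$)
  read b, top W: go to q_2, push WW → (q_2, bbb, WWW$)
  read b, top W: go to q_3, push ε → (q_3, bb, WW$)
  read b, top W: go to q_3, push WW → (q_3, b, WWW$)
  read b, top W: go to q_3, push WW → (q_3, ε, WWWW$)
All input consumed in state q_3 with stack WWWW$.

WWWW$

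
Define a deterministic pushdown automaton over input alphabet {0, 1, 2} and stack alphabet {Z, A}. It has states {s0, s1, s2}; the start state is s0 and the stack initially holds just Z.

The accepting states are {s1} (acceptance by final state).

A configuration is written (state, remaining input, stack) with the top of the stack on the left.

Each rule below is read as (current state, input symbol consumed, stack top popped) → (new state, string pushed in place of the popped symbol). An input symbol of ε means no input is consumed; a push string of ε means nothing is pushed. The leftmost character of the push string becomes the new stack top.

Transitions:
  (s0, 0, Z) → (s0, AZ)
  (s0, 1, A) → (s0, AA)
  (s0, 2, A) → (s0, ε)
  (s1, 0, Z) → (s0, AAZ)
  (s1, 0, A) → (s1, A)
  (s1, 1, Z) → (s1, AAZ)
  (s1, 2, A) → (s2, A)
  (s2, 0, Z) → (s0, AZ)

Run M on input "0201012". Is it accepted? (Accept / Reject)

(s0, 0201012, Z) ⊢ (s0, 201012, AZ) ⊢ (s0, 01012, Z) ⊢ (s0, 1012, AZ) ⊢ (s0, 012, AAZ)
No transition applies at (s0, 012, AAZ); input not fully consumed.

Reject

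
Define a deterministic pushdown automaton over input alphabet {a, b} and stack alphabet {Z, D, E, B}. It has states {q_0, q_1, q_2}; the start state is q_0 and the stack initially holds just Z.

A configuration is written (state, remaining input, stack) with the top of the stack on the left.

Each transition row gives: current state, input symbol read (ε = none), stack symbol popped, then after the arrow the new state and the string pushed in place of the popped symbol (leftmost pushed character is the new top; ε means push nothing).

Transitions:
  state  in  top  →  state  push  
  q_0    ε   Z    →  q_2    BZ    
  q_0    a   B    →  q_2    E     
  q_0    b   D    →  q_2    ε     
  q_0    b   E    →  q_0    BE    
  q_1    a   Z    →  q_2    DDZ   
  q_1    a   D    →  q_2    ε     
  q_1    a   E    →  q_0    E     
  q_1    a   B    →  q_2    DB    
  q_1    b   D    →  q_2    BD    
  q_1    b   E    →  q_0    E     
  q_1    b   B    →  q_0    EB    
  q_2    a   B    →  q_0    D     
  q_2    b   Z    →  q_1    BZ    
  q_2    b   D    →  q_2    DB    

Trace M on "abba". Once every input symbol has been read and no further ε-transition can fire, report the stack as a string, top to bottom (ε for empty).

(q_0, abba, Z)
  ε-move, top Z: go to q_2, push BZ → (q_2, abba, BZ)
  read a, top B: go to q_0, push D → (q_0, bba, DZ)
  read b, top D: go to q_2, push ε → (q_2, ba, Z)
  read b, top Z: go to q_1, push BZ → (q_1, a, BZ)
  read a, top B: go to q_2, push DB → (q_2, ε, DBZ)
All input consumed in state q_2 with stack DBZ.

DBZ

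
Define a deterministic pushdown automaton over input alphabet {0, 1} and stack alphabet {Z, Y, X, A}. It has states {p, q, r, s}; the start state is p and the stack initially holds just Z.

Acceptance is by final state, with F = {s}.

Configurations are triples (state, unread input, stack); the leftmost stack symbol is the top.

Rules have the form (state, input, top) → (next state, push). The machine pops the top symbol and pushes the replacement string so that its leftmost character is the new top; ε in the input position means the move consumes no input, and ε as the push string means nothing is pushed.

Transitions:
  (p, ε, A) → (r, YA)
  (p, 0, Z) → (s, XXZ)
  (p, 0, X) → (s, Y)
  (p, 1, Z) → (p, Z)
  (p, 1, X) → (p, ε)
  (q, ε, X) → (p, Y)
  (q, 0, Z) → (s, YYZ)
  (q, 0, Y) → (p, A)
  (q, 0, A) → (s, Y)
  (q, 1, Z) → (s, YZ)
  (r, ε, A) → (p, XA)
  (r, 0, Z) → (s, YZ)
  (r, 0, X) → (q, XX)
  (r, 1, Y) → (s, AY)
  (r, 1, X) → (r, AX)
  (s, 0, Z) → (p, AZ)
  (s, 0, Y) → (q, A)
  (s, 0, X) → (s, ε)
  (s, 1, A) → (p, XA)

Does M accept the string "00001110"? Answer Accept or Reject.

(p, 00001110, Z)
  read 0, top Z: go to s, push XXZ → (s, 0001110, XXZ)
  read 0, top X: go to s, push ε → (s, 001110, XZ)
  read 0, top X: go to s, push ε → (s, 01110, Z)
  read 0, top Z: go to p, push AZ → (p, 1110, AZ)
  ε-move, top A: go to r, push YA → (r, 1110, YAZ)
  read 1, top Y: go to s, push AY → (s, 110, AYAZ)
  read 1, top A: go to p, push XA → (p, 10, XAYAZ)
  read 1, top X: go to p, push ε → (p, 0, AYAZ)
  ε-move, top A: go to r, push YA → (r, 0, YAYAZ)
No transition applies at (r, 0, YAYAZ); input not fully consumed.

Reject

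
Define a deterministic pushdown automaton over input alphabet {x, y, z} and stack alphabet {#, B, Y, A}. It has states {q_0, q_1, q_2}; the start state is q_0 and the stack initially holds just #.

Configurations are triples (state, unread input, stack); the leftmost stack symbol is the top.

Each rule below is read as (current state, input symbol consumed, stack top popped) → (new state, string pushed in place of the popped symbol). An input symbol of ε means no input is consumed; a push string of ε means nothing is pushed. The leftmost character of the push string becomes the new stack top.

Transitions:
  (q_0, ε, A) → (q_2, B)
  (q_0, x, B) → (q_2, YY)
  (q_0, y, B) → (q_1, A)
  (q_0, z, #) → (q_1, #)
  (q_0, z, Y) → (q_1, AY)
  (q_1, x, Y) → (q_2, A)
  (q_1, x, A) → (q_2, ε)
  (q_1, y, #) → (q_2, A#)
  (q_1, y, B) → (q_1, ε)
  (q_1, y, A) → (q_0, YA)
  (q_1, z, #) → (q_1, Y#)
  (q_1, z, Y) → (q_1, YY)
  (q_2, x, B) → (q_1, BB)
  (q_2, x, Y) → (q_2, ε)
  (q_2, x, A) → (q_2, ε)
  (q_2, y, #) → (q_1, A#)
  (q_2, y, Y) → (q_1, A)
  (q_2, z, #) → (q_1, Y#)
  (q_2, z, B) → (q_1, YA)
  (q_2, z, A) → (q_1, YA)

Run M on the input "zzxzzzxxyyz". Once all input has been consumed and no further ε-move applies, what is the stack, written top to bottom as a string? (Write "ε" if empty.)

(q_0, zzxzzzxxyyz, #) ⊢ (q_1, zxzzzxxyyz, #) ⊢ (q_1, xzzzxxyyz, Y#) ⊢ (q_2, zzzxxyyz, A#) ⊢ (q_1, zzxxyyz, YA#) ⊢ (q_1, zxxyyz, YYA#) ⊢ (q_1, xxyyz, YYYA#) ⊢ (q_2, xyyz, AYYA#) ⊢ (q_2, yyz, YYA#) ⊢ (q_1, yz, AYA#) ⊢ (q_0, z, YAYA#) ⊢ (q_1, ε, AYAYA#)
All input consumed in state q_1 with stack AYAYA#.

AYAYA#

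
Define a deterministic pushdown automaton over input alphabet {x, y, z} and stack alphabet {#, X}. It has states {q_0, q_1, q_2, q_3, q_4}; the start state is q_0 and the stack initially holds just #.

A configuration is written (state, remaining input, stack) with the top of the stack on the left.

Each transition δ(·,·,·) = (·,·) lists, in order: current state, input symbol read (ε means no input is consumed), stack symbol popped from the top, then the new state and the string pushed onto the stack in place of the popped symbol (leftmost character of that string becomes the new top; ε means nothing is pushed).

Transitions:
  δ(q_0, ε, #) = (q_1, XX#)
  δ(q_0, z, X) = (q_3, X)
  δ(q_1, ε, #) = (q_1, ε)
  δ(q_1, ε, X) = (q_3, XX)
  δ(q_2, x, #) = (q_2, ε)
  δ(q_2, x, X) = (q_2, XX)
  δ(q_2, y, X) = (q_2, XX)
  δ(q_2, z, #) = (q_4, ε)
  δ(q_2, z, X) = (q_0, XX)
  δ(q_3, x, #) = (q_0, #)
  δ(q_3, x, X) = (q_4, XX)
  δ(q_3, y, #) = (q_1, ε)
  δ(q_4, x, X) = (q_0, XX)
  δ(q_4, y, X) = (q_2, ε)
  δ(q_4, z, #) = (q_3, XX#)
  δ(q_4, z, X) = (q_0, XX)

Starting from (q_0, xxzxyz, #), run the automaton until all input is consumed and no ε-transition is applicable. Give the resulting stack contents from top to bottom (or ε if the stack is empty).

(q_0, xxzxyz, #)
  ε-move, top #: go to q_1, push XX# → (q_1, xxzxyz, XX#)
  ε-move, top X: go to q_3, push XX → (q_3, xxzxyz, XXX#)
  read x, top X: go to q_4, push XX → (q_4, xzxyz, XXXX#)
  read x, top X: go to q_0, push XX → (q_0, zxyz, XXXXX#)
  read z, top X: go to q_3, push X → (q_3, xyz, XXXXX#)
  read x, top X: go to q_4, push XX → (q_4, yz, XXXXXX#)
  read y, top X: go to q_2, push ε → (q_2, z, XXXXX#)
  read z, top X: go to q_0, push XX → (q_0, ε, XXXXXX#)
All input consumed in state q_0 with stack XXXXXX#.

XXXXXX#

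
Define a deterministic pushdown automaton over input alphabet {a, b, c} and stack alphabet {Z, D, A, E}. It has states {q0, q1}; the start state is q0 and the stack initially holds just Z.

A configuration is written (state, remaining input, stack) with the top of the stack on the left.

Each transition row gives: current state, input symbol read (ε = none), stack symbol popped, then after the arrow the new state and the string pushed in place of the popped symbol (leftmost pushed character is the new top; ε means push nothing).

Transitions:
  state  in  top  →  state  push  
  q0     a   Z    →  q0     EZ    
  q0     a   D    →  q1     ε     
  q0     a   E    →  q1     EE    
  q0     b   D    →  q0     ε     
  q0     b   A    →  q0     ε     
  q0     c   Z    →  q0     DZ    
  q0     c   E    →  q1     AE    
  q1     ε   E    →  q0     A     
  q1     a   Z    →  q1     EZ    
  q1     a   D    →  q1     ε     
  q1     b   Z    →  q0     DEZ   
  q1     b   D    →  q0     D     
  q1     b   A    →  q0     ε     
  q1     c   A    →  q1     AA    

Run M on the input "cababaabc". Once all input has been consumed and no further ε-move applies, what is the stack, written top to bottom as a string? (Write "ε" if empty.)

(q0, cababaabc, Z) ⊢ (q0, ababaabc, DZ) ⊢ (q1, babaabc, Z) ⊢ (q0, abaabc, DEZ) ⊢ (q1, baabc, EZ) ⊢ (q0, baabc, AZ) ⊢ (q0, aabc, Z) ⊢ (q0, abc, EZ) ⊢ (q1, bc, EEZ) ⊢ (q0, bc, AEZ) ⊢ (q0, c, EZ) ⊢ (q1, ε, AEZ)
All input consumed in state q1 with stack AEZ.

AEZ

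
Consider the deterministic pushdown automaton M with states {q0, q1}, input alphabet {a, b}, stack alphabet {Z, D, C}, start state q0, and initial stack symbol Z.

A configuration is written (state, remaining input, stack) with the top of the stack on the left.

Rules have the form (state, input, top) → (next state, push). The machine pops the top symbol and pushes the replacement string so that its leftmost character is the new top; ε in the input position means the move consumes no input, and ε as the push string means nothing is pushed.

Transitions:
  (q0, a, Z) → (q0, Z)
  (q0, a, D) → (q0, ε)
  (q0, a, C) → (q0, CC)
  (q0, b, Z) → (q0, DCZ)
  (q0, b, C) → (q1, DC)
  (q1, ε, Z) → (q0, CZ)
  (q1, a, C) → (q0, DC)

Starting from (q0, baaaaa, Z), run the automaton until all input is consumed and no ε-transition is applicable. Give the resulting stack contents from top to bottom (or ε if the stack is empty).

(q0, baaaaa, Z)
  read b, top Z: go to q0, push DCZ → (q0, aaaaa, DCZ)
  read a, top D: go to q0, push ε → (q0, aaaa, CZ)
  read a, top C: go to q0, push CC → (q0, aaa, CCZ)
  read a, top C: go to q0, push CC → (q0, aa, CCCZ)
  read a, top C: go to q0, push CC → (q0, a, CCCCZ)
  read a, top C: go to q0, push CC → (q0, ε, CCCCCZ)
All input consumed in state q0 with stack CCCCCZ.

CCCCCZ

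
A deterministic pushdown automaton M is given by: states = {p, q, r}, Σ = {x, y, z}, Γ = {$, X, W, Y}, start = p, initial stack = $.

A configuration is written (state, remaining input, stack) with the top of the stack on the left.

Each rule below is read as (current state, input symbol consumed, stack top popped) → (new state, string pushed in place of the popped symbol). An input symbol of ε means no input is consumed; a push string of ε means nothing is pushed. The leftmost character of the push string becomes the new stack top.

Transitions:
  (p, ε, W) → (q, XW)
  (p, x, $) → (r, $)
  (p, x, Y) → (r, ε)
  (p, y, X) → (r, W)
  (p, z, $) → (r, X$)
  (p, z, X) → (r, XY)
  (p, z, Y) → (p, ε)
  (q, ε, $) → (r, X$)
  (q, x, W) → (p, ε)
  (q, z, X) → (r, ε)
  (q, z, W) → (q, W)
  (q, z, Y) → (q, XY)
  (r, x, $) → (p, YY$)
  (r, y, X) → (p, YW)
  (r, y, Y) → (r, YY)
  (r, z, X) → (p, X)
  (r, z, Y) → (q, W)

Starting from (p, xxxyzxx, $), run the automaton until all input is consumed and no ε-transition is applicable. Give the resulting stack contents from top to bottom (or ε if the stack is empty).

(p, xxxyzxx, $)
  read x, top $: go to r, push $ → (r, xxyzxx, $)
  read x, top $: go to p, push YY$ → (p, xyzxx, YY$)
  read x, top Y: go to r, push ε → (r, yzxx, Y$)
  read y, top Y: go to r, push YY → (r, zxx, YY$)
  read z, top Y: go to q, push W → (q, xx, WY$)
  read x, top W: go to p, push ε → (p, x, Y$)
  read x, top Y: go to r, push ε → (r, ε, $)
All input consumed in state r with stack $.

$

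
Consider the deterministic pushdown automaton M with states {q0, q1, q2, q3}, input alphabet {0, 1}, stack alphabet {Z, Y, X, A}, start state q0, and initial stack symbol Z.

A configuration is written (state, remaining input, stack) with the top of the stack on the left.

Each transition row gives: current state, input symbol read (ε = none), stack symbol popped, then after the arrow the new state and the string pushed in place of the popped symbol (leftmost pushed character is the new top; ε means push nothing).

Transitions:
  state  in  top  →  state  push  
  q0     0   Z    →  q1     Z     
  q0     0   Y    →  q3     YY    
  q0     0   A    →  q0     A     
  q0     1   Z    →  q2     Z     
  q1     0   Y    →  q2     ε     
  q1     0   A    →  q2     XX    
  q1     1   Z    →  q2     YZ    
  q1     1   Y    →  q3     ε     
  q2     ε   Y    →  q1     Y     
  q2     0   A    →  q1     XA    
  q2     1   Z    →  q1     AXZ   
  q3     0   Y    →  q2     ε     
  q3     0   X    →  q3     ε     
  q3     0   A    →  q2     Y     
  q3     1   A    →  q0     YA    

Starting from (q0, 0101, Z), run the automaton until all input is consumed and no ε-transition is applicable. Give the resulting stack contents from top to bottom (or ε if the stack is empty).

(q0, 0101, Z)
  read 0, top Z: go to q1, push Z → (q1, 101, Z)
  read 1, top Z: go to q2, push YZ → (q2, 01, YZ)
  ε-move, top Y: go to q1, push Y → (q1, 01, YZ)
  read 0, top Y: go to q2, push ε → (q2, 1, Z)
  read 1, top Z: go to q1, push AXZ → (q1, ε, AXZ)
All input consumed in state q1 with stack AXZ.

AXZ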